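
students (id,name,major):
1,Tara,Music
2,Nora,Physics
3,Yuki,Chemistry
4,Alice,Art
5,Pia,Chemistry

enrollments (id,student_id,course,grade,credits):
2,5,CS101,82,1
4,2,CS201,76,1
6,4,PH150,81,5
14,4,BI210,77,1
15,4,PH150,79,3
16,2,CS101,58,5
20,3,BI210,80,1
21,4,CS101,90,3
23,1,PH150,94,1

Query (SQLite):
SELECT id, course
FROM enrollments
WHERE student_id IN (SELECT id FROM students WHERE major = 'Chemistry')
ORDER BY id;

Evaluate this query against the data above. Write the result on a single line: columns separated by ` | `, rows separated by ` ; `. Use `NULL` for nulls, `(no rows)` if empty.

2 | CS101 ; 20 | BI210

Inner query: students.id where major = 'Chemistry'.
Outer: keep enrollments rows whose student_id is in that set.
Inner query → {3, 5}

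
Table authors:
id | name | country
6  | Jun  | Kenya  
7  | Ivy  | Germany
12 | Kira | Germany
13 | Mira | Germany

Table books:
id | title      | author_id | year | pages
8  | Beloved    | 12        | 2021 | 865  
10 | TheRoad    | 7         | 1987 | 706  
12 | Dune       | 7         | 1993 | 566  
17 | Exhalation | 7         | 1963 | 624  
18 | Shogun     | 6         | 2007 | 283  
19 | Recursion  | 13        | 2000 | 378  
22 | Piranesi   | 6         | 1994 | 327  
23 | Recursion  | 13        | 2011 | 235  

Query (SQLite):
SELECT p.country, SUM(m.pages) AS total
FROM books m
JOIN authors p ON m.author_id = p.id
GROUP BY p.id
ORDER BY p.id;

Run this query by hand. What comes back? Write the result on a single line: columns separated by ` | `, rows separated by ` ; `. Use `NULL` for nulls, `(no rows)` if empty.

Kenya | 610 ; Germany | 1896 ; Germany | 865 ; Germany | 613

Join each books row to its authors via author_id.
Group joined rows by authors.id; compute SUM(m.pages) per group.
  6: ids {18, 22} → SUM(m.pages)=610
  7: ids {10, 12, 17} → SUM(m.pages)=1896
  12: ids {8} → SUM(m.pages)=865
  13: ids {19, 23} → SUM(m.pages)=613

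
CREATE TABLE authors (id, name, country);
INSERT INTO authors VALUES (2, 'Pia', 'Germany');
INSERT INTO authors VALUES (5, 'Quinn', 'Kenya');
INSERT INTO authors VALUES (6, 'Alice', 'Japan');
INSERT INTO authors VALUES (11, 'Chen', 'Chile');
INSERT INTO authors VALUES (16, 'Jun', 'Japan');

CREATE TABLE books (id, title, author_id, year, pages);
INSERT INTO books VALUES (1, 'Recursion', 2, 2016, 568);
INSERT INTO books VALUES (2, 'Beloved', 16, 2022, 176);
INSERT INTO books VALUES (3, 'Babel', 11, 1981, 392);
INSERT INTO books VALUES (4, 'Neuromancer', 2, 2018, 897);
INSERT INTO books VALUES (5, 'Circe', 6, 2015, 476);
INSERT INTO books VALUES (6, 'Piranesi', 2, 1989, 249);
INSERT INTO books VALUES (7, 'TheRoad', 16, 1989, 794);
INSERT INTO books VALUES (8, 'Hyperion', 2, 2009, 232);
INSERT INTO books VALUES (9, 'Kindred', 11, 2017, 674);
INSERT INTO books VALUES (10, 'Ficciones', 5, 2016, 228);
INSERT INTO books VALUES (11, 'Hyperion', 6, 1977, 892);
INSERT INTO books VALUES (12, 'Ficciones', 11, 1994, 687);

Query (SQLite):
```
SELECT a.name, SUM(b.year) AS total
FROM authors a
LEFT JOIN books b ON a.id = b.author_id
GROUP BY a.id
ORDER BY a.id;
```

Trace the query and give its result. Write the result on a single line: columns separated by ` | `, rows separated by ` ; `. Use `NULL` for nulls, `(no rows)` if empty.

Pia | 8032 ; Quinn | 2016 ; Alice | 3992 ; Chen | 5992 ; Jun | 4011

LEFT JOIN keeps every authors row; unmatched ones get NULL for books columns.
Group by authors.id and compute SUM(b.year). SUM over an all-NULL group is NULL.
  2: ids {1, 4, 6, 8} → SUM(b.year)=8032
  5: ids {10} → SUM(b.year)=2016
  6: ids {5, 11} → SUM(b.year)=3992
  11: ids {3, 9, 12} → SUM(b.year)=5992
  16: ids {2, 7} → SUM(b.year)=4011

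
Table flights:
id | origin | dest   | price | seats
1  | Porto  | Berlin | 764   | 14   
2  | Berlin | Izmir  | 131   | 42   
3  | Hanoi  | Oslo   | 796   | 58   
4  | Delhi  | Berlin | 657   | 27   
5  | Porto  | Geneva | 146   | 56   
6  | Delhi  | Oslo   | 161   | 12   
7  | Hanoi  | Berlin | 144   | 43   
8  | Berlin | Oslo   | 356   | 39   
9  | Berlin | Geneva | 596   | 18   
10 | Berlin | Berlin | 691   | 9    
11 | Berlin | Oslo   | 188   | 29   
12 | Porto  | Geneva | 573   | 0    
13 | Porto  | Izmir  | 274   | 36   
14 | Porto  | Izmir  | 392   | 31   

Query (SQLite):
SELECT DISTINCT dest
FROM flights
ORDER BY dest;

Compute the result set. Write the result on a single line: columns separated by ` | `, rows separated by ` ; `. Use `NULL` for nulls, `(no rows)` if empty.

Collect distinct dest values from flights.

Berlin ; Geneva ; Izmir ; Oslo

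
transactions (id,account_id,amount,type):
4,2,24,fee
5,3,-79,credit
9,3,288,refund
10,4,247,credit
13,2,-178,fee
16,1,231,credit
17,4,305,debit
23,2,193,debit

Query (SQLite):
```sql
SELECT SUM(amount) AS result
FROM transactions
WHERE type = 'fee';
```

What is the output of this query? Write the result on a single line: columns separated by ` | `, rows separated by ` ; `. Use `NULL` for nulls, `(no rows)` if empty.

Rows where type='fee' → amount values: [24, -178].
SUM of non-NULL values = -154.

-154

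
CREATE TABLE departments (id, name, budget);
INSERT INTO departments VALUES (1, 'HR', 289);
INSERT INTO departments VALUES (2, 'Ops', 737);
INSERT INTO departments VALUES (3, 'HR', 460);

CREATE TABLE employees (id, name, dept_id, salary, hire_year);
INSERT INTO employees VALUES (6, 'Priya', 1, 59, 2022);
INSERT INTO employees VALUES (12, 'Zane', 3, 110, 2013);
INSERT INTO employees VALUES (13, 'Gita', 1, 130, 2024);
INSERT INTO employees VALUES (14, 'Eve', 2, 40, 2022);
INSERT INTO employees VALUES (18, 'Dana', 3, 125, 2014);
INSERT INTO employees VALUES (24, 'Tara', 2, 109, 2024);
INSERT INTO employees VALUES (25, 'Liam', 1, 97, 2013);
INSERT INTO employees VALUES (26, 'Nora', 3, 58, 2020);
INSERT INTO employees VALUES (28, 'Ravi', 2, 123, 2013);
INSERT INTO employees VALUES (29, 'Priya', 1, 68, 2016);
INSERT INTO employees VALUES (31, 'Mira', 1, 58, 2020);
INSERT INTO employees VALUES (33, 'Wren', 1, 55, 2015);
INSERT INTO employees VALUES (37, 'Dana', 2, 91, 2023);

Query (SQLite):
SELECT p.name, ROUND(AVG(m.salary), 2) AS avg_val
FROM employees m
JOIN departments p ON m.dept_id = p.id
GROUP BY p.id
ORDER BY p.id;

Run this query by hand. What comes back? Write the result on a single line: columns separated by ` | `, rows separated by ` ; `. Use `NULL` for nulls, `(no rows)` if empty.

Join each employees row to its departments via dept_id.
Group joined rows by departments.id; compute ROUND(AVG(m.salary), 2) per group.
  1: ids {6, 13, 25, 29, 31, 33} → ROUND(AVG(m.salary), 2)=77.83
  2: ids {14, 24, 28, 37} → ROUND(AVG(m.salary), 2)=90.75
  3: ids {12, 18, 26} → ROUND(AVG(m.salary), 2)=97.67

HR | 77.83 ; Ops | 90.75 ; HR | 97.67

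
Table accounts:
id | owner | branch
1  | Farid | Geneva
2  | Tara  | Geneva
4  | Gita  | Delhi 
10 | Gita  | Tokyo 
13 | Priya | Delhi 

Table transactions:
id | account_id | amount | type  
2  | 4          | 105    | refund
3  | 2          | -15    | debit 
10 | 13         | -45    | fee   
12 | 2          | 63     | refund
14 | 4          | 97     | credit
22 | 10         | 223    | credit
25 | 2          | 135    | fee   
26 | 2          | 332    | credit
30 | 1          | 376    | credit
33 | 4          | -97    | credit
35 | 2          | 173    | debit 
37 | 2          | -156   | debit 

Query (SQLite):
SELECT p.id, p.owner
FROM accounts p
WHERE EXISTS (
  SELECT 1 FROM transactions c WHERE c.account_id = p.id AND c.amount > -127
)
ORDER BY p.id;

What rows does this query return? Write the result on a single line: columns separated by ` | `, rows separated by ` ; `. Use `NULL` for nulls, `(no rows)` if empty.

For each accounts row, check whether any transactions with matching account_id has amount > -127.
Keep rows where that is true.

1 | Farid ; 2 | Tara ; 4 | Gita ; 10 | Gita ; 13 | Priya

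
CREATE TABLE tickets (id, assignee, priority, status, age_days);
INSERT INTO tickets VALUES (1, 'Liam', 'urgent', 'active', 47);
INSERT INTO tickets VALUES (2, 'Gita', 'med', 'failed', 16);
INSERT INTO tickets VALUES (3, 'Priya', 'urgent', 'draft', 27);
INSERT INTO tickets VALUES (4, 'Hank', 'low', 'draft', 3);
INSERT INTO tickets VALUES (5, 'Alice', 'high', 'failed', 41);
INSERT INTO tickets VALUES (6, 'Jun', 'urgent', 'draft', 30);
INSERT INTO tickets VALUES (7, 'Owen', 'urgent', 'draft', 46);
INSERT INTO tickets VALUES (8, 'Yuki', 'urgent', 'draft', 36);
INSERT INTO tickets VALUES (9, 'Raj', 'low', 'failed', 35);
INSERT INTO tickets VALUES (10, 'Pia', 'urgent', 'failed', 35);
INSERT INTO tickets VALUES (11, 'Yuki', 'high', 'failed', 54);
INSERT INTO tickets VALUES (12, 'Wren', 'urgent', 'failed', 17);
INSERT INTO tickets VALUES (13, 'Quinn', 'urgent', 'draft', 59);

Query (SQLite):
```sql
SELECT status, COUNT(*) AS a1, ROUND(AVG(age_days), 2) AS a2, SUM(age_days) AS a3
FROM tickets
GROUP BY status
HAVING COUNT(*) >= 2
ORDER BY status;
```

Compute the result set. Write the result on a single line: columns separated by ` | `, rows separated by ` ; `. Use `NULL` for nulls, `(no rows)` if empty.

draft | 6 | 33.5 | 201 ; failed | 6 | 33 | 198

Group tickets by status.
Per group compute: COUNT(*), ROUND(AVG(age_days), 2), SUM(age_days).
HAVING: drop groups with fewer than 2 rows.
  active: ids {1} → COUNT(*)=1, ROUND(AVG(age_days), 2)=47, SUM(age_days)=47
  draft: ids {3, 4, 6, 7, 8, 13} → COUNT(*)=6, ROUND(AVG(age_days), 2)=33.5, SUM(age_days)=201
  failed: ids {2, 5, 9, 10, 11, 12} → COUNT(*)=6, ROUND(AVG(age_days), 2)=33, SUM(age_days)=198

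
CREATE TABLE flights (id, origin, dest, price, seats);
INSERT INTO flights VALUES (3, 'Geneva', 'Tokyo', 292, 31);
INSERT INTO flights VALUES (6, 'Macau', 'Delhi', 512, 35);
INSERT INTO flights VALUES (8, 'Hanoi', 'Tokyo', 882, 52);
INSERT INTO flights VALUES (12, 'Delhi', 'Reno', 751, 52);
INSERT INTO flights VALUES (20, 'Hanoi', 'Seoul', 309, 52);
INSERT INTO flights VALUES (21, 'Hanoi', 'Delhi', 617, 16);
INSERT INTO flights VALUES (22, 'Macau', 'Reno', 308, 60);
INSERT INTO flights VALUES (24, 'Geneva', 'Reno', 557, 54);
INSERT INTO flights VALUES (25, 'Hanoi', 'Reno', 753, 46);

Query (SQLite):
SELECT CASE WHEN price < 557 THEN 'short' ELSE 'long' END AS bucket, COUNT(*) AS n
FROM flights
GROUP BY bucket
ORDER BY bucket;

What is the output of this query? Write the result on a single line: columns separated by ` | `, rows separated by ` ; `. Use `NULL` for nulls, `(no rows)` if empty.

Bucket rows by price < 557 → 'short' else 'long'; count each bucket.

long | 5 ; short | 4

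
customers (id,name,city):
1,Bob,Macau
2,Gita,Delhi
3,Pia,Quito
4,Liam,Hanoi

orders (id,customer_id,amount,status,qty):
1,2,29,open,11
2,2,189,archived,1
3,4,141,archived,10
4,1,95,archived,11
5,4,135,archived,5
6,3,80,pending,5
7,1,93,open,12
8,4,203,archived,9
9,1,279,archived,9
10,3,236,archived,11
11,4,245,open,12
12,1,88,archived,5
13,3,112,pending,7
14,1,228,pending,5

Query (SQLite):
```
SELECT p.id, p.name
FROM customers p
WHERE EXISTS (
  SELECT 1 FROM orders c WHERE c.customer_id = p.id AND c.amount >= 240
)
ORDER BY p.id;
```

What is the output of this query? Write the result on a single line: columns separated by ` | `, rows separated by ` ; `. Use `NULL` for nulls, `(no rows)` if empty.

For each customers row, check whether any orders with matching customer_id has amount >= 240.
Keep rows where that is true.

1 | Bob ; 4 | Liam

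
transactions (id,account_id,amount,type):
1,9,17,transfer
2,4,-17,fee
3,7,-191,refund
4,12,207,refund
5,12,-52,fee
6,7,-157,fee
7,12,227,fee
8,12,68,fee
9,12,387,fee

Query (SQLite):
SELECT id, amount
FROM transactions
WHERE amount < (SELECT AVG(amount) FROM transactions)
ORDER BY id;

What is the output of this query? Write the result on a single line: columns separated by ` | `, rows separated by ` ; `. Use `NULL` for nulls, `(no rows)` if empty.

1 | 17 ; 2 | -17 ; 3 | -191 ; 5 | -52 ; 6 | -157

Scalar subquery: AVG(amount) over all transactions rows = 54.333333 (≈; comparison uses full precision).
Keep rows where amount < that value.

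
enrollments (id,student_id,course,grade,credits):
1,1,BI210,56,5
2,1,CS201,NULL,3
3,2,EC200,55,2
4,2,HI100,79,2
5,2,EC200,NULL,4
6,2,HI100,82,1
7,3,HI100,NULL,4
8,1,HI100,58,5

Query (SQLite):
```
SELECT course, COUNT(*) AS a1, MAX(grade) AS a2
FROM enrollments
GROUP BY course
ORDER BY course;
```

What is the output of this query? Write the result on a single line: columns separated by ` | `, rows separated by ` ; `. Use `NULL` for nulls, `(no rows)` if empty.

Group enrollments by course.
Per group compute: COUNT(*), MAX(grade).
  BI210: ids {1} → COUNT(*)=1, MAX(grade)=56
  CS201: ids {2} → COUNT(*)=1, MAX(grade)=NULL
  EC200: ids {3, 5} → COUNT(*)=2, MAX(grade)=55
  HI100: ids {4, 6, 7, 8} → COUNT(*)=4, MAX(grade)=82

BI210 | 1 | 56 ; CS201 | 1 | NULL ; EC200 | 2 | 55 ; HI100 | 4 | 82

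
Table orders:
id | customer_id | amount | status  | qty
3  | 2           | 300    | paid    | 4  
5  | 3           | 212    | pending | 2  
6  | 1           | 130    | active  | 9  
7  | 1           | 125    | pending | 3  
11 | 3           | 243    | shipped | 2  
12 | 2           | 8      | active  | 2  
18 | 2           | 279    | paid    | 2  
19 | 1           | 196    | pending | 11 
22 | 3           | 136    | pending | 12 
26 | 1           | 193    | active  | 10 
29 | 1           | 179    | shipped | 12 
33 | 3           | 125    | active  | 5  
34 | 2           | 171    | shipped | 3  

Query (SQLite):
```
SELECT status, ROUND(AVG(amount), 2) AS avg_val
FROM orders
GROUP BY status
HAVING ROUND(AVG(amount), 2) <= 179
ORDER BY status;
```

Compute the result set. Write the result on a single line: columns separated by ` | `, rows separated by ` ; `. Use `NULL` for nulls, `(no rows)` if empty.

active | 114 ; pending | 167.25

Partition orders by status; compute ROUND(AVG(amount), 2) within each group.
HAVING: keep groups where ROUND(AVG(amount), 2) <= 179.
  active: ids {6, 12, 26, 33} → ROUND(AVG(amount), 2)=114
  paid: ids {3, 18} → ROUND(AVG(amount), 2)=289.5
  pending: ids {5, 7, 19, 22} → ROUND(AVG(amount), 2)=167.25
  shipped: ids {11, 29, 34} → ROUND(AVG(amount), 2)=197.67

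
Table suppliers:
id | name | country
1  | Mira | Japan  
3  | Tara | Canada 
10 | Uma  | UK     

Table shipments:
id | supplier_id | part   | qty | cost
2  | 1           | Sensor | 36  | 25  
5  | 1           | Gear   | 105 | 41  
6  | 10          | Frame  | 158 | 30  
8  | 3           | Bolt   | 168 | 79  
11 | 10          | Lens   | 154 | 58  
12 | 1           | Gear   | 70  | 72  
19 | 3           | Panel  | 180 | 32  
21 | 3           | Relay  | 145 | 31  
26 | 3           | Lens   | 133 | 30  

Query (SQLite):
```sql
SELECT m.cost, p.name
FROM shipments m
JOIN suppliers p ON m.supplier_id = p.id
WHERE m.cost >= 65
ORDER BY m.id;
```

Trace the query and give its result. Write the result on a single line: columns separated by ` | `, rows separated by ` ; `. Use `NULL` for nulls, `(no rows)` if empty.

79 | Tara ; 72 | Mira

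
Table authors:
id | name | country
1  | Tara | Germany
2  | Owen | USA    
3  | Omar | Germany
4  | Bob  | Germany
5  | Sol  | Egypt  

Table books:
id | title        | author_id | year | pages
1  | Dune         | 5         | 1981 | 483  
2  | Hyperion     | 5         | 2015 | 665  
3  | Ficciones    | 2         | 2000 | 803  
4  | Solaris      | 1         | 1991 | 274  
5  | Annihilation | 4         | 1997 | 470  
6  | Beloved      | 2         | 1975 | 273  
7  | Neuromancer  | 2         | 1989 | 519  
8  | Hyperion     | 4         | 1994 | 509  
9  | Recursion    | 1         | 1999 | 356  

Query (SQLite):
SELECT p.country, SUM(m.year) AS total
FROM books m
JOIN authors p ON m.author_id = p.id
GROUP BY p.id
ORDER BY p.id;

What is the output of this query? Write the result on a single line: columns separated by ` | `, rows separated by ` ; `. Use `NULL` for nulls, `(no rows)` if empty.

Join each books row to its authors via author_id.
Group joined rows by authors.id; compute SUM(m.year) per group.
  1: ids {4, 9} → SUM(m.year)=3990
  2: ids {3, 6, 7} → SUM(m.year)=5964
  4: ids {5, 8} → SUM(m.year)=3991
  5: ids {1, 2} → SUM(m.year)=3996

Germany | 3990 ; USA | 5964 ; Germany | 3991 ; Egypt | 3996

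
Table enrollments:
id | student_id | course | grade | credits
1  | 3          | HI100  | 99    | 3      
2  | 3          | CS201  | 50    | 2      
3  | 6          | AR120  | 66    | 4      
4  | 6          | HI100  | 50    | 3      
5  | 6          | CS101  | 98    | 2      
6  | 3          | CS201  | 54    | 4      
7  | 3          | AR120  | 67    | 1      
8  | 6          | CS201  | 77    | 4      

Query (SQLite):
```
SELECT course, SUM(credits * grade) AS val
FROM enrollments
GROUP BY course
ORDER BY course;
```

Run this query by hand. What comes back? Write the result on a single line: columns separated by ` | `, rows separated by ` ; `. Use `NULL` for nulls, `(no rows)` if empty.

AR120 | 331 ; CS101 | 196 ; CS201 | 624 ; HI100 | 447

For each row compute credits * grade.
Group by course; take SUM of the expression per group.
  AR120: ids {3, 7} → SUM(credits * grade)=331
  CS101: ids {5} → SUM(credits * grade)=196
  CS201: ids {2, 6, 8} → SUM(credits * grade)=624
  HI100: ids {1, 4} → SUM(credits * grade)=447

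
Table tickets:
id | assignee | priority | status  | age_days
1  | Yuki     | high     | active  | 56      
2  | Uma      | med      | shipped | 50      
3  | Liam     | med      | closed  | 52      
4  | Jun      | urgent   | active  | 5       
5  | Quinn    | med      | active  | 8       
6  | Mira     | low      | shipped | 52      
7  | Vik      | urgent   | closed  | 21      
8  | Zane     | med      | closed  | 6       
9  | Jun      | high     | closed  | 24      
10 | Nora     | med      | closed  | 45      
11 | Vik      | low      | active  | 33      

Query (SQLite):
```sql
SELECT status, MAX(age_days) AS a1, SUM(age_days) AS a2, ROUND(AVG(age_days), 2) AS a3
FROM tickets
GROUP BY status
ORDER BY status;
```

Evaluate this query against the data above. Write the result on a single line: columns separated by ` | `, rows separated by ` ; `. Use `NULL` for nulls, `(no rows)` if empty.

Group tickets by status.
Per group compute: MAX(age_days), SUM(age_days), ROUND(AVG(age_days), 2).
  active: ids {1, 4, 5, 11} → MAX(age_days)=56, SUM(age_days)=102, ROUND(AVG(age_days), 2)=25.5
  closed: ids {3, 7, 8, 9, 10} → MAX(age_days)=52, SUM(age_days)=148, ROUND(AVG(age_days), 2)=29.6
  shipped: ids {2, 6} → MAX(age_days)=52, SUM(age_days)=102, ROUND(AVG(age_days), 2)=51

active | 56 | 102 | 25.5 ; closed | 52 | 148 | 29.6 ; shipped | 52 | 102 | 51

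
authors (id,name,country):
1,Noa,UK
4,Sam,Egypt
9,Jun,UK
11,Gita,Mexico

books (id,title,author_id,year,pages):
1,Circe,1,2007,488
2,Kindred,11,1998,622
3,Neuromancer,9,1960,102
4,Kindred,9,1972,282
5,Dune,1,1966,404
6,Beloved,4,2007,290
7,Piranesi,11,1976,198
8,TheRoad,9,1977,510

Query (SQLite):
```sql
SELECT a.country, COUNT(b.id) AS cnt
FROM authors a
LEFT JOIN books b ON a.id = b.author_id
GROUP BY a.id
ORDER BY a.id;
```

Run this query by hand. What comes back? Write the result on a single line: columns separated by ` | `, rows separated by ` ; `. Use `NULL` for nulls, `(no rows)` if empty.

UK | 2 ; Egypt | 1 ; UK | 3 ; Mexico | 2

LEFT JOIN keeps every authors row; unmatched ones get NULL for books columns.
Group by authors.id and compute COUNT(b.id). COUNT(col) of an all-NULL group is 0.
  1: ids {1, 5} → COUNT(b.id)=2
  4: ids {6} → COUNT(b.id)=1
  9: ids {3, 4, 8} → COUNT(b.id)=3
  11: ids {2, 7} → COUNT(b.id)=2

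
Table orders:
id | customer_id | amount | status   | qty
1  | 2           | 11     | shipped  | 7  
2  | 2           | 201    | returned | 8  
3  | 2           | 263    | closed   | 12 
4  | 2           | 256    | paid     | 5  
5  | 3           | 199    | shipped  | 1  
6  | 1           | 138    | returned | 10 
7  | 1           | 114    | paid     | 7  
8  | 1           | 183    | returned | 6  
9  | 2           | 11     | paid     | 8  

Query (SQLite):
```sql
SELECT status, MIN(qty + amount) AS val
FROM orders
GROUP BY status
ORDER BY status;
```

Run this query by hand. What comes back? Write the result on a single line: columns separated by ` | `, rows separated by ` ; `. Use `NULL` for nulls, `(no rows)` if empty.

For each row compute qty + amount.
Group by status; take MIN of the expression per group.
  closed: ids {3} → MIN(qty + amount)=275
  paid: ids {4, 7, 9} → MIN(qty + amount)=19
  returned: ids {2, 6, 8} → MIN(qty + amount)=148
  shipped: ids {1, 5} → MIN(qty + amount)=18

closed | 275 ; paid | 19 ; returned | 148 ; shipped | 18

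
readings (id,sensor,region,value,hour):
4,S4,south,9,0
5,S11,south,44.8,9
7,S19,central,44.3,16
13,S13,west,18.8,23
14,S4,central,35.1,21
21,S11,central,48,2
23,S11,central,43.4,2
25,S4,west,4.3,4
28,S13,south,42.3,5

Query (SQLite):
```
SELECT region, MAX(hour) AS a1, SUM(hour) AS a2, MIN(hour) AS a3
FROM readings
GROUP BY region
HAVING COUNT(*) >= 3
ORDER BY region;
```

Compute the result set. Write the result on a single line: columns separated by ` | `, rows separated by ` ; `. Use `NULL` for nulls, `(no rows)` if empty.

Group readings by region.
Per group compute: MAX(hour), SUM(hour), MIN(hour).
HAVING: drop groups with fewer than 3 rows.
  central: ids {7, 14, 21, 23} → MAX(hour)=21, SUM(hour)=41, MIN(hour)=2
  south: ids {4, 5, 28} → MAX(hour)=9, SUM(hour)=14, MIN(hour)=0
  west: ids {13, 25} → MAX(hour)=23, SUM(hour)=27, MIN(hour)=4

central | 21 | 41 | 2 ; south | 9 | 14 | 0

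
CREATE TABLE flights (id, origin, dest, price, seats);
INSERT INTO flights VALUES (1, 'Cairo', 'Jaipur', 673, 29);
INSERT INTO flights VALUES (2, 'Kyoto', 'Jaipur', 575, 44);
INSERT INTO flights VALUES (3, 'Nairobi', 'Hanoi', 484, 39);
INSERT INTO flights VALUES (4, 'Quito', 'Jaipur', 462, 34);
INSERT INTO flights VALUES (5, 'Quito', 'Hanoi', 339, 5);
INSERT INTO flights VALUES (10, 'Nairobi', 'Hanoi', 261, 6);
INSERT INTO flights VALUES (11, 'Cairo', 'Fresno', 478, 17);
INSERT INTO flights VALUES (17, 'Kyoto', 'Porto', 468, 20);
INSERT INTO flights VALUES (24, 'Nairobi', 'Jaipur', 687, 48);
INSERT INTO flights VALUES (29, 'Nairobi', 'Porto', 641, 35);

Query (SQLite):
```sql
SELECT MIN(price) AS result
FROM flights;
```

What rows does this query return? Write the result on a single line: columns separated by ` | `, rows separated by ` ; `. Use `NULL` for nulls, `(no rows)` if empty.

261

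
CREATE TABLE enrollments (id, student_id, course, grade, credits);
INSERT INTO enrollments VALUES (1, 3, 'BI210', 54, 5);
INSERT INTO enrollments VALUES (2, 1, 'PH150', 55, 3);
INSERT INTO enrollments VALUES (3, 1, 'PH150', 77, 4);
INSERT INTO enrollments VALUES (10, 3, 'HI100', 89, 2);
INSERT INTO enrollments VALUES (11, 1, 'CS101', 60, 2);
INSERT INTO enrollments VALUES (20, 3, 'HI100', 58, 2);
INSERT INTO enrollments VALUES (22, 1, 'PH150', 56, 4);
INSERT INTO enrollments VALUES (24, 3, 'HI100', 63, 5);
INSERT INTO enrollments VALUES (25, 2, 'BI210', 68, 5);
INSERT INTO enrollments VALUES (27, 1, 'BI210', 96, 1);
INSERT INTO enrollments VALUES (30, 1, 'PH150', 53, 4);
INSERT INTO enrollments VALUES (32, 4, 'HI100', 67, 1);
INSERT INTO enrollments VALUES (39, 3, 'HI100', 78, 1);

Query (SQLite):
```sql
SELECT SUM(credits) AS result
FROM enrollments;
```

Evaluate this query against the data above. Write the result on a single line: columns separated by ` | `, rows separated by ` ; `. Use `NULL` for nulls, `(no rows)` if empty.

39

All credits values: [5, 3, 4, 2, 2, 2, 4, 5, 5, 1, 4, 1, 1].
SUM of non-NULL values = 39.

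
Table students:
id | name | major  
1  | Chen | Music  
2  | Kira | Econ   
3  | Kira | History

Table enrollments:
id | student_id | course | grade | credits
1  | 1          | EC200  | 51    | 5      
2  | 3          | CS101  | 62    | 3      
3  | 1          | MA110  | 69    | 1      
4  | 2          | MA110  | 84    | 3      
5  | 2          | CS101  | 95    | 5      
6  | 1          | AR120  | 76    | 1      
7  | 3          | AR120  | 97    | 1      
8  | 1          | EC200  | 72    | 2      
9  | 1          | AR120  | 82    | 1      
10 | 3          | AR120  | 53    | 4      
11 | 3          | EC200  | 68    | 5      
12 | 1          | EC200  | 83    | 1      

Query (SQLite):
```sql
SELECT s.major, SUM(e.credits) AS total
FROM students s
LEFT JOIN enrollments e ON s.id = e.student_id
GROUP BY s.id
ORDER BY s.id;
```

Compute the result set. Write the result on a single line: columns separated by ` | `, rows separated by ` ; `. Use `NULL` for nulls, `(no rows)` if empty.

Music | 11 ; Econ | 8 ; History | 13

LEFT JOIN keeps every students row; unmatched ones get NULL for enrollments columns.
Group by students.id and compute SUM(e.credits). SUM over an all-NULL group is NULL.
  1: ids {1, 3, 6, 8, 9, 12} → SUM(e.credits)=11
  2: ids {4, 5} → SUM(e.credits)=8
  3: ids {2, 7, 10, 11} → SUM(e.credits)=13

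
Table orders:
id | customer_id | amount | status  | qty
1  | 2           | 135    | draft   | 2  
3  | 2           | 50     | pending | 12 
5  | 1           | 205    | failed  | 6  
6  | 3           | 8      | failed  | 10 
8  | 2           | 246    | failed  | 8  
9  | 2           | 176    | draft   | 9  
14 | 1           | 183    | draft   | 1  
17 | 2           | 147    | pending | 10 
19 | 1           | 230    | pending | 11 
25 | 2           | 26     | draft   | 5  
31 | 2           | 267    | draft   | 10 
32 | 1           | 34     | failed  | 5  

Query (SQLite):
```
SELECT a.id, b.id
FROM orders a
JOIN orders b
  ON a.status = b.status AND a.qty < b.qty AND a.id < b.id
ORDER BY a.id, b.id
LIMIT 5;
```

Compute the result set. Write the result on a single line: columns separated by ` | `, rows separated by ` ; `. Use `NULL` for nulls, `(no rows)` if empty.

1 | 9 ; 1 | 25 ; 1 | 31 ; 5 | 6 ; 5 | 8

Pairs (a,b) with same status, a.qty < b.qty, a.id < b.id.
status groups: draft:{1,9,14,25,31} failed:{5,6,8,32} pending:{3,17,19}
Ordered by (a.id, b.id); first 5.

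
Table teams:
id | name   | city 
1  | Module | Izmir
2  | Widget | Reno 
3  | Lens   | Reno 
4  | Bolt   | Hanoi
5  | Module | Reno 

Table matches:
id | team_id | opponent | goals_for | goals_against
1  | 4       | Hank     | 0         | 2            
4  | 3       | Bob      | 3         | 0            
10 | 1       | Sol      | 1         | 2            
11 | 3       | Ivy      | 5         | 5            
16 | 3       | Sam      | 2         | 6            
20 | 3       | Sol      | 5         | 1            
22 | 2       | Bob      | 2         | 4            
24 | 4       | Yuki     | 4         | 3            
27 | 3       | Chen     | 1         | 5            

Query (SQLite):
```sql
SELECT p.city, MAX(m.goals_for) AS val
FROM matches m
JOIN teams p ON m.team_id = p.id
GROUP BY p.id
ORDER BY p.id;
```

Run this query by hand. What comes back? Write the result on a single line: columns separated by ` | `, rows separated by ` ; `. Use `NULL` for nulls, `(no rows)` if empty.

Izmir | 1 ; Reno | 2 ; Reno | 5 ; Hanoi | 4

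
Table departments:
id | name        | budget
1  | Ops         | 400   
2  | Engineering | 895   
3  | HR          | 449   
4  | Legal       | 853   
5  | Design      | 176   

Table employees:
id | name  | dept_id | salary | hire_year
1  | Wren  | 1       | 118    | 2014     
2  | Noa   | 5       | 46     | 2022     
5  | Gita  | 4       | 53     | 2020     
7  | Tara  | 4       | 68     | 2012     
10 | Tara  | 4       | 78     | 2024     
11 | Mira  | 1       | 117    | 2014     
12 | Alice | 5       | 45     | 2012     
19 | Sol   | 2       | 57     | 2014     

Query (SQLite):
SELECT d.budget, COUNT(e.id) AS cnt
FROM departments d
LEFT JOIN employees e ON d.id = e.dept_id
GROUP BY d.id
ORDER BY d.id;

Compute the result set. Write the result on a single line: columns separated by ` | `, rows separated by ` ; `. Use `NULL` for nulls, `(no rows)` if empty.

LEFT JOIN keeps every departments row; unmatched ones get NULL for employees columns.
Group by departments.id and compute COUNT(e.id). COUNT(col) of an all-NULL group is 0.
  1: ids {1, 11} → COUNT(e.id)=2
  2: ids {19} → COUNT(e.id)=1
  3: ids {—} → COUNT(e.id)=0
  4: ids {5, 7, 10} → COUNT(e.id)=3
  5: ids {2, 12} → COUNT(e.id)=2

400 | 2 ; 895 | 1 ; 449 | 0 ; 853 | 3 ; 176 | 2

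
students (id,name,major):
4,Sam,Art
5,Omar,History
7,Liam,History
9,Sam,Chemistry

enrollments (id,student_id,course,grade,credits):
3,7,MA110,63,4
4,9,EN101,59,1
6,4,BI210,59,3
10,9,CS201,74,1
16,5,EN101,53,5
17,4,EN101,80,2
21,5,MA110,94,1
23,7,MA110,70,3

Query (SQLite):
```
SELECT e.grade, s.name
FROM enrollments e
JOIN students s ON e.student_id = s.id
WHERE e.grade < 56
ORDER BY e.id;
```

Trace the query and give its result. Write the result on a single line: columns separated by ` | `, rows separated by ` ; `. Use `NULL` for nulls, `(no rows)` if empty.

Each enrollments row matches the students row where student_id = students.id.
Then keep rows with e.grade < 56.

53 | Omar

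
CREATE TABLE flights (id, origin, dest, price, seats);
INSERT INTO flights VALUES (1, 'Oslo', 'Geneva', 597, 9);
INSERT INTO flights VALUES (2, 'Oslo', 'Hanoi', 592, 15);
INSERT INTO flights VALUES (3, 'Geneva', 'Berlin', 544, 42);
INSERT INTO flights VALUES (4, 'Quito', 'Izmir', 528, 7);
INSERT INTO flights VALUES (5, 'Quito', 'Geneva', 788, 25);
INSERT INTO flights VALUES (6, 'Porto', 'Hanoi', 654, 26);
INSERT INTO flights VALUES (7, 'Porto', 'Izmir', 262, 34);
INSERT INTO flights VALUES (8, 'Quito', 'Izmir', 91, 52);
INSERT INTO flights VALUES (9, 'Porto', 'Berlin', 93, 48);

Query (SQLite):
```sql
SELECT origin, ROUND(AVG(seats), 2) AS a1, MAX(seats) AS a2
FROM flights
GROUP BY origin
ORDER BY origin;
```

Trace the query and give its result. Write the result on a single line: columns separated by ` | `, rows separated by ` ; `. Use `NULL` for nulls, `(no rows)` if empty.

Group flights by origin.
Per group compute: ROUND(AVG(seats), 2), MAX(seats).
  Geneva: ids {3} → ROUND(AVG(seats), 2)=42, MAX(seats)=42
  Oslo: ids {1, 2} → ROUND(AVG(seats), 2)=12, MAX(seats)=15
  Porto: ids {6, 7, 9} → ROUND(AVG(seats), 2)=36, MAX(seats)=48
  Quito: ids {4, 5, 8} → ROUND(AVG(seats), 2)=28, MAX(seats)=52

Geneva | 42 | 42 ; Oslo | 12 | 15 ; Porto | 36 | 48 ; Quito | 28 | 52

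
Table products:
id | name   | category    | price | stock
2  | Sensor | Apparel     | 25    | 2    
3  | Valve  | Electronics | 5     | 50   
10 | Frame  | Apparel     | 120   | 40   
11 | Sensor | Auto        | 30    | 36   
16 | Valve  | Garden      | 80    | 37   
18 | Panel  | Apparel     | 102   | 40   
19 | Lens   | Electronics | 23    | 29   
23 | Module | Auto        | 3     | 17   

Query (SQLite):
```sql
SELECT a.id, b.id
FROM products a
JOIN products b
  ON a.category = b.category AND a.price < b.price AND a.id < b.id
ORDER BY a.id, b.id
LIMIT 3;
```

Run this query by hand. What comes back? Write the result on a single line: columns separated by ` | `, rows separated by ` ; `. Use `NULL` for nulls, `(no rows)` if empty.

Pairs (a,b) with same category, a.price < b.price, a.id < b.id.
category groups: Apparel:{2,10,18} Auto:{11,23} Electronics:{3,19} Garden:{16}
Ordered by (a.id, b.id); first 3.

2 | 10 ; 2 | 18 ; 3 | 19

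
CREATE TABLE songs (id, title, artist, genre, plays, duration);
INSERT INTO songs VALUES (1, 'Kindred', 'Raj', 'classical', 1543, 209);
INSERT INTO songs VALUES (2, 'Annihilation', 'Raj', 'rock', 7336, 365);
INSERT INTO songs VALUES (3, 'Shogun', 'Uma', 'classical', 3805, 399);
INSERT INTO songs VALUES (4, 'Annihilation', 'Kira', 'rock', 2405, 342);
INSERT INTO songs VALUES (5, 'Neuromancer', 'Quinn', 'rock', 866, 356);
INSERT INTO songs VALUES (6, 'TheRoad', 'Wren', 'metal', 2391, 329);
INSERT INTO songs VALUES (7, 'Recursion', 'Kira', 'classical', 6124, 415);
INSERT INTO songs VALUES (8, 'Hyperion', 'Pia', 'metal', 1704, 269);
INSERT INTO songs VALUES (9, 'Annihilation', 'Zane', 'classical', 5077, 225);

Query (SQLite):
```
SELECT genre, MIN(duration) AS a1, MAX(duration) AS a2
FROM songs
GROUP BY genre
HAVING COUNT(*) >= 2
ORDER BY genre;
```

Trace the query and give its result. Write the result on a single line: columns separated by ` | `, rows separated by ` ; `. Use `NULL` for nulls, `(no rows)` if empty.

classical | 209 | 415 ; metal | 269 | 329 ; rock | 342 | 365

Group songs by genre.
Per group compute: MIN(duration), MAX(duration).
HAVING: drop groups with fewer than 2 rows.
  classical: ids {1, 3, 7, 9} → MIN(duration)=209, MAX(duration)=415
  metal: ids {6, 8} → MIN(duration)=269, MAX(duration)=329
  rock: ids {2, 4, 5} → MIN(duration)=342, MAX(duration)=365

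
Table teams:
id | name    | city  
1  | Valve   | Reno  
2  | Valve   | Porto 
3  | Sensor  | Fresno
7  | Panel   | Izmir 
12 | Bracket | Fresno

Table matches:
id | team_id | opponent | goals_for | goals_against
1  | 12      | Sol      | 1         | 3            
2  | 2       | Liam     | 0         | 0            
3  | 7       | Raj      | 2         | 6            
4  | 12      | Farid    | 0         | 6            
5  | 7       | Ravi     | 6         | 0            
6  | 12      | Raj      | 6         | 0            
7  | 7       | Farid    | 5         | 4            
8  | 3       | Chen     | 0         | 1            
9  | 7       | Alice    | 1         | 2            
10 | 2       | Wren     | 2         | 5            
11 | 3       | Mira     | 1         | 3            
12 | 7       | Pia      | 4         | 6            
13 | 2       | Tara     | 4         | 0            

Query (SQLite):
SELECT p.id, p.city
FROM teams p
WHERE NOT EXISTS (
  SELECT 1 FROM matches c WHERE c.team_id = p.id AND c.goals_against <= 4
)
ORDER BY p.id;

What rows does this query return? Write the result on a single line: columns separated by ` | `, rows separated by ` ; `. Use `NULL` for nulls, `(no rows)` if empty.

For each teams row, check whether any matches with matching team_id has goals_against <= 4.
Keep rows where that is false.

1 | Reno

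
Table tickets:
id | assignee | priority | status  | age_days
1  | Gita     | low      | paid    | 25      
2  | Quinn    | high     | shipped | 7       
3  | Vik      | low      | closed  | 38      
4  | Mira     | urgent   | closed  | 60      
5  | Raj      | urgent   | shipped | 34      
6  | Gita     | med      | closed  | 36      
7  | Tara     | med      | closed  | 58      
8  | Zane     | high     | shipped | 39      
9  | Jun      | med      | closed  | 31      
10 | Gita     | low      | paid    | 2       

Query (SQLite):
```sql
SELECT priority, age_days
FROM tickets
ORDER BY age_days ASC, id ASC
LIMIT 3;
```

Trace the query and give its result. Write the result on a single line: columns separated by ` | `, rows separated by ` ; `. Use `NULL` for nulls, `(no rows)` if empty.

low | 2 ; high | 7 ; low | 25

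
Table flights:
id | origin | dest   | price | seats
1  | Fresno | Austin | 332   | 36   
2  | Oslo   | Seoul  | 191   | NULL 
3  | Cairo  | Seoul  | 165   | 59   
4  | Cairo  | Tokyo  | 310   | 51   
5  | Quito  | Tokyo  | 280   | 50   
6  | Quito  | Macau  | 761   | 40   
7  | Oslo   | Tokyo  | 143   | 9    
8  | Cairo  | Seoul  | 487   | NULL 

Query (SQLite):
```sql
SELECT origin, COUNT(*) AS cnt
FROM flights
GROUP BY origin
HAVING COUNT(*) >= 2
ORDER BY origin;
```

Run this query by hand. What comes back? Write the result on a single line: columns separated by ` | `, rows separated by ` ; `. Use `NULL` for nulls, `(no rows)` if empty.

Partition flights by origin; compute COUNT(*) within each group.
HAVING: keep groups with count ≥ 2.
  Cairo: ids {3, 4, 8} → COUNT(*)=3
  Fresno: ids {1} → COUNT(*)=1
  Oslo: ids {2, 7} → COUNT(*)=2
  Quito: ids {5, 6} → COUNT(*)=2

Cairo | 3 ; Oslo | 2 ; Quito | 2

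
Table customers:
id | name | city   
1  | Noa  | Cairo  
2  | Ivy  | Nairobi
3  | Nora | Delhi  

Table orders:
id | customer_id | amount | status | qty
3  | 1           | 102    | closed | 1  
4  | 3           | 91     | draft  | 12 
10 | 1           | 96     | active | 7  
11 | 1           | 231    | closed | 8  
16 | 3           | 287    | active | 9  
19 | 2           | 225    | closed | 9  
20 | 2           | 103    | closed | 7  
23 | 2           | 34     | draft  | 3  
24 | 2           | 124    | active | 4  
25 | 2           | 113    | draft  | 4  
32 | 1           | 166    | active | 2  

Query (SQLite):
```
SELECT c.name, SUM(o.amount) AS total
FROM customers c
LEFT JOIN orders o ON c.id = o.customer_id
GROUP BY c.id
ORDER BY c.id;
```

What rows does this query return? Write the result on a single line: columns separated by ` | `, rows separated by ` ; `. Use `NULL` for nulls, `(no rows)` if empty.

Noa | 595 ; Ivy | 599 ; Nora | 378

LEFT JOIN keeps every customers row; unmatched ones get NULL for orders columns.
Group by customers.id and compute SUM(o.amount). SUM over an all-NULL group is NULL.
  1: ids {3, 10, 11, 32} → SUM(o.amount)=595
  2: ids {19, 20, 23, 24, 25} → SUM(o.amount)=599
  3: ids {4, 16} → SUM(o.amount)=378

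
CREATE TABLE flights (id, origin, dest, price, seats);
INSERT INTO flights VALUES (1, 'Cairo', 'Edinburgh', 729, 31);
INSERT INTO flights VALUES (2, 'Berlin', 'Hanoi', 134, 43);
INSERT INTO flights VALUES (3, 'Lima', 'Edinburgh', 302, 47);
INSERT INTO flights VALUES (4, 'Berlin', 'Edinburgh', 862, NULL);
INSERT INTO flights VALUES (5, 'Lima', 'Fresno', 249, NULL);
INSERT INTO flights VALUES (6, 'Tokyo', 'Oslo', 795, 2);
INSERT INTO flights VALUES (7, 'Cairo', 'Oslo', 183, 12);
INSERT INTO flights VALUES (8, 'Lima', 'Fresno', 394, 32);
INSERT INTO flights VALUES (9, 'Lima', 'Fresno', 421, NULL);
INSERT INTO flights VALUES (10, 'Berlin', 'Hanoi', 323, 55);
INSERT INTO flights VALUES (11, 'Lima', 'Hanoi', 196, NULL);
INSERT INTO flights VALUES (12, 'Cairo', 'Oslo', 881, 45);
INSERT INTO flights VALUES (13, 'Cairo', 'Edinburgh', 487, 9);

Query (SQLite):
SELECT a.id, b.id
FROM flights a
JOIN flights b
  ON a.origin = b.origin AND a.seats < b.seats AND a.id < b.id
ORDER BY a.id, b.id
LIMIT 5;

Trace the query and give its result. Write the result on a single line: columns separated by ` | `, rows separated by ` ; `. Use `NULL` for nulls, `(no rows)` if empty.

Pairs (a,b) with same origin, a.seats < b.seats, a.id < b.id.
origin groups: Berlin:{2,4,10} Cairo:{1,7,12,13} Lima:{3,5,8,9,11} Tokyo:{6}
Ordered by (a.id, b.id); first 5.

1 | 12 ; 2 | 10 ; 7 | 12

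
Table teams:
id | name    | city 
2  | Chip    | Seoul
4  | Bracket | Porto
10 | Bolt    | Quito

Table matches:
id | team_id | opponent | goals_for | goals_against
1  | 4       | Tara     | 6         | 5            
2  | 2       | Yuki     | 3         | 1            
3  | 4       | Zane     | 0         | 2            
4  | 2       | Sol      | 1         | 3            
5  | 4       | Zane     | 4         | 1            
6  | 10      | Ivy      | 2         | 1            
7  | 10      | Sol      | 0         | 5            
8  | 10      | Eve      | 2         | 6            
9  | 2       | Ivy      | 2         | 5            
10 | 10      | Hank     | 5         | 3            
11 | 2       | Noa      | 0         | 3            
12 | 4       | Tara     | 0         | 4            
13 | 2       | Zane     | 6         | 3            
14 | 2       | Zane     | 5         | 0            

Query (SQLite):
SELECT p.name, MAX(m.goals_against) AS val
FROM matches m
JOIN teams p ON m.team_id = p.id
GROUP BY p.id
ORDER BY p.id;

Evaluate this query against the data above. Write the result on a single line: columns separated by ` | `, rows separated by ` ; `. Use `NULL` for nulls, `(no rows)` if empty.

Chip | 5 ; Bracket | 5 ; Bolt | 6

Join each matches row to its teams via team_id.
Group joined rows by teams.id; compute MAX(m.goals_against) per group.
  2: ids {2, 4, 9, 11, 13, 14} → MAX(m.goals_against)=5
  4: ids {1, 3, 5, 12} → MAX(m.goals_against)=5
  10: ids {6, 7, 8, 10} → MAX(m.goals_against)=6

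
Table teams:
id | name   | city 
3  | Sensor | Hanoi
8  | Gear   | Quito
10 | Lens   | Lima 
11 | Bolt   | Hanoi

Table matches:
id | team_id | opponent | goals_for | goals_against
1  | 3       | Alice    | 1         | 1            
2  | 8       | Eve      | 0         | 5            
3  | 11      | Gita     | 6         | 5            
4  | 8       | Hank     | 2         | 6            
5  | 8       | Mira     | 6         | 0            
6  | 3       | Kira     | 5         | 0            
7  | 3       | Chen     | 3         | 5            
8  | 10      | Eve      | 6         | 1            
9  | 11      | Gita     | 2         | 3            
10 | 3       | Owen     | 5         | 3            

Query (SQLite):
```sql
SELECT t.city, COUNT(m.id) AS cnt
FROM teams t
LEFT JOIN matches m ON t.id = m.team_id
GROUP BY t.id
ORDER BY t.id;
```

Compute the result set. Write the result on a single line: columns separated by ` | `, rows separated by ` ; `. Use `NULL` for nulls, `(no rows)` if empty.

Hanoi | 4 ; Quito | 3 ; Lima | 1 ; Hanoi | 2

LEFT JOIN keeps every teams row; unmatched ones get NULL for matches columns.
Group by teams.id and compute COUNT(m.id). COUNT(col) of an all-NULL group is 0.
  3: ids {1, 6, 7, 10} → COUNT(m.id)=4
  8: ids {2, 4, 5} → COUNT(m.id)=3
  10: ids {8} → COUNT(m.id)=1
  11: ids {3, 9} → COUNT(m.id)=2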